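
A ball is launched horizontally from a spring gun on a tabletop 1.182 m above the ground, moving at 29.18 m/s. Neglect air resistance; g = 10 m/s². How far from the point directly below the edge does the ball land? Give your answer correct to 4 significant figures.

Initial vertical velocity is zero, so the fall time comes from h = ½ g t²: t = √(2 × 1.182 / 10) = 0.48621 s.
Horizontal motion is uniform at 29.18 m/s, so x = 29.18 × 0.48621 = 14.19 m.

14.19 m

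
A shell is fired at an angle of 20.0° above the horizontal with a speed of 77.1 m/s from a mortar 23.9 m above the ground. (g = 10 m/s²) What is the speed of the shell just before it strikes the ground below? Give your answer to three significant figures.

80.1 m/s

v_x = 77.1 cos 20.0° = 72.45 m/s is unchanged throughout.
For the vertical component, v_y² = v_y0² + 2 g h = (26.37)² + 2×10×23.9 = 1173, so |v_y| = 34.25 m/s.
Impact speed = √(v_x² + v_y²) = √(5249 + 1173) = 80.1 m/s.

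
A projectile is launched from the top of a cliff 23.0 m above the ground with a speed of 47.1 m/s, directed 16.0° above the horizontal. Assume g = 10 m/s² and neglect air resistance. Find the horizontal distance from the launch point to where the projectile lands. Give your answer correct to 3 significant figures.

Components: v_x = 47.1 cos 16.0° = 45.28 m/s, v_y = 47.1 sin 16.0° = 12.98 m/s.
Vertical: 0 = 23.0 + 12.98 t − ½(10) t² ⇒ 5.000 t² − 12.98 t − 23.0 = 0.
t = [12.98 + √(168.5 + 460.0)] / 10.00 = 3.805 s.
Horizontal: R = v_x · t = 45.28 × 3.805 = 172 m.

172 m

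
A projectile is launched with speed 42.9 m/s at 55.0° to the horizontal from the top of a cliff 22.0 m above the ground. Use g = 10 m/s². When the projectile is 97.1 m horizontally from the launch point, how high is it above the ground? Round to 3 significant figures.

v_x = 42.9 cos 55.0° = 24.61 m/s, v_y0 = 42.9 sin 55.0° = 35.14 m/s.
Time to reach x = 97.1 m: t = x / v_x = 97.1 / 24.61 = 3.946 s.
y = 22.0 + v_y0 t − ½ g t² = 22.0 + 35.14×3.946 − 5.000×3.946² = 82.8 m.

82.8 m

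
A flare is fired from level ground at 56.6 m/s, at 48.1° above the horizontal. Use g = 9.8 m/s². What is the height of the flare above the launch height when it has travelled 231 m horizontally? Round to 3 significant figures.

74.5 m

v_x = 56.6 cos 48.1° = 37.80 m/s, v_y0 = 56.6 sin 48.1° = 42.13 m/s.
Time to reach x = 231 m: t = x / v_x = 231 / 37.80 = 6.111 s.
y = v_y0 t − ½ g t² = 42.13×6.111 − 4.900×6.111² = 74.5 m.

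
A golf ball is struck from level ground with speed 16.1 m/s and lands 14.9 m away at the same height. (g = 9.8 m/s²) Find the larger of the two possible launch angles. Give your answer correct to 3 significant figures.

Level-ground range: R = v₀² sin(2θ)/g ⇒ sin 2θ = R g / v₀² = 14.9×9.8/16.1² = 0.5633.
2θ = arcsin(0.5633) = 34.28° or 180° − 34.28° = 145.72°.
So θ = 17.1° or θ = 72.9°.

72.9°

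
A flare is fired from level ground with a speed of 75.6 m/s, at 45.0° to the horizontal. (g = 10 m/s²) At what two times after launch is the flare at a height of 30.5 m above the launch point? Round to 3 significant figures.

v_y0 = 75.6 sin 45.0° = 53.46 m/s.
Set y = v_y0 t − ½ g t² = 30.5: 5.000 t² − 53.46 t + 30.5 = 0.
t = [53.46 ± √(2858 − 610.0)] / 10 = (53.46 ± 47.41) / 10, giving t = 0.605 s or t = 10.1 s.
So the flare is at 30.5 m at t = 0.605 s (rising) and t = 10.1 s (falling).

0.605 s and 10.1 s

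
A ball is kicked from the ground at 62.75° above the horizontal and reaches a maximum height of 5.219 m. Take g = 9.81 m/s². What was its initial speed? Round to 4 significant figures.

11.38 m/s

At maximum height v_y = 0, so (v₀ sin θ)² = 2 g H.
v₀ sin 62.75° = √(2 × 9.81 × 5.219) = 10.119 m/s.
v₀ = 10.119 / sin 62.75° = 10.119 / 0.8890 = 11.38 m/s.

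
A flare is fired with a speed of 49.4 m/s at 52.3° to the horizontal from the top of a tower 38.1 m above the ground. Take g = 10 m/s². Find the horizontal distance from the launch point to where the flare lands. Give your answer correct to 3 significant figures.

Components: v_x = 49.4 cos 52.3° = 30.21 m/s, v_y = 49.4 sin 52.3° = 39.09 m/s.
Vertical: 0 = 38.1 + 39.09 t − ½(10) t² ⇒ 5.000 t² − 39.09 t − 38.1 = 0.
t = [39.09 + √(1528 + 762.0)] / 10.00 = 8.694 s.
Horizontal: R = v_x · t = 30.21 × 8.694 = 263 m.

263 m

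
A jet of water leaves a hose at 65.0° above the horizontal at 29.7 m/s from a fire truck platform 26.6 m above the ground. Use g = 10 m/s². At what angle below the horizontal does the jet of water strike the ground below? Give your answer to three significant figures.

v_x = 29.7 cos 65.0° = 12.55 m/s.
At impact |v_y| = √(v_y0² + 2 g h) = √(26.92² + 2×10×26.6) = 35.45 m/s.
Angle below horizontal = arctan(|v_y| / v_x) = arctan(35.45 / 12.55) = 70.5°.

70.5°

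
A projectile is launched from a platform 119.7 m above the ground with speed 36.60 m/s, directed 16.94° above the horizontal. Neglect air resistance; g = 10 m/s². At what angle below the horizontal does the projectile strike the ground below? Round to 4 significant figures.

55.04°

v_x = 36.60 cos 16.94° = 35.012 m/s.
At impact |v_y| = √(v_y0² + 2 g h) = √(10.664² + 2×10×119.7) = 50.077 m/s.
Angle below horizontal = arctan(|v_y| / v_x) = arctan(50.077 / 35.012) = 55.04°.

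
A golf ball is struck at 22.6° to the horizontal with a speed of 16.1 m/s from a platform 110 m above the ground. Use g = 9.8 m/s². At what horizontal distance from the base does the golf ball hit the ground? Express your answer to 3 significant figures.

Components: v_x = 16.1 cos 22.6° = 14.86 m/s, v_y = 16.1 sin 22.6° = 6.187 m/s.
Vertical: 0 = 110 + 6.187 t − ½(9.8) t² ⇒ 4.900 t² − 6.187 t − 110 = 0.
t = [6.187 + √(38.28 + 2156)] / 9.800 = 5.411 s.
Horizontal: R = v_x · t = 14.86 × 5.411 = 80.4 m.

80.4 m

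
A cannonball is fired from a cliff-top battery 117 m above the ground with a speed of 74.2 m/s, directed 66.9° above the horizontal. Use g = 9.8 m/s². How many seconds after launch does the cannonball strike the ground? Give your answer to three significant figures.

Vertical component: v_y = 74.2 sin 66.9° = 68.25 m/s.
Taking up as positive with launch at y = 117 m, landing at y = 0: 0 = 117 + 68.25 t − ½(9.8) t².
Solving 4.900 t² − 68.25 t − 117 = 0 gives t = [68.25 + √(68.25² + 4·4.900·117)] / 9.800 = 15.5 s.

15.5 s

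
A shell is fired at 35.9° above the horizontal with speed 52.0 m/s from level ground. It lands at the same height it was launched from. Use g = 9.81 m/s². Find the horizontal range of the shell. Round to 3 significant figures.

262 m

Components: v_x = 52.0 cos 35.9° = 42.12 m/s, v_y = 52.0 sin 35.9° = 30.49 m/s.
Time of flight (same landing height): t = 2 v_y / g = 2 × 30.49 / 9.81 = 6.216 s.
Range: R = v_x · t = 42.12 × 6.216 = 262 m.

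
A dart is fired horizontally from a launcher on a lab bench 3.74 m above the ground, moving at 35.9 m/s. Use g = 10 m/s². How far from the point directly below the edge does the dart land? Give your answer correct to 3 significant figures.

31.0 m

Initial vertical velocity is zero, so the fall time comes from h = ½ g t²: t = √(2 × 3.74 / 10) = 0.8649 s.
Horizontal motion is uniform at 35.9 m/s, so x = 35.9 × 0.8649 = 31.0 m.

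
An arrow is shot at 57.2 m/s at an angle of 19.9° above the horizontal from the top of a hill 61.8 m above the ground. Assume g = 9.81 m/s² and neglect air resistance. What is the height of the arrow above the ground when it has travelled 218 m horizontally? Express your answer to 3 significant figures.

60.1 m

v_x = 57.2 cos 19.9° = 53.78 m/s, v_y0 = 57.2 sin 19.9° = 19.47 m/s.
Time to reach x = 218 m: t = x / v_x = 218 / 53.78 = 4.054 s.
y = 61.8 + v_y0 t − ½ g t² = 61.8 + 19.47×4.054 − 4.905×4.054² = 60.1 m.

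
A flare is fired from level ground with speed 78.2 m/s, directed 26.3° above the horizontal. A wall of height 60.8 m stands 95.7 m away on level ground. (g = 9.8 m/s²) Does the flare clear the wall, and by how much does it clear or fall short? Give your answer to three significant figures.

No — it falls 22.6 m short of clearing the wall.

v_x = 78.2 cos 26.3° = 70.11 m/s; v_y0 = 78.2 sin 26.3° = 34.65 m/s.
Time to reach the wall: t = 95.7 / 70.11 = 1.365 s.
Height at that point: y = 34.65×1.365 − 4.900×1.365² = 38.17 m.
That is 60.8 − 38.17 = 22.6 m below the top of the wall, so the flare does not clear it.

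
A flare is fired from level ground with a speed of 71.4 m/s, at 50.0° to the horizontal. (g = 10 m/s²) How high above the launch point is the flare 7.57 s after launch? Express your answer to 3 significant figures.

128 m

v_y0 = 71.4 sin 50.0° = 54.70 m/s.
y(t) = v_y0 t − ½ g t² = 54.70×7.57 − 5.000×7.57² = 128 m.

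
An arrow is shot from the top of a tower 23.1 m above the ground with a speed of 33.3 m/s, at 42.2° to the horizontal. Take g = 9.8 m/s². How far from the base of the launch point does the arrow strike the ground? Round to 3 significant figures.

Components: v_x = 33.3 cos 42.2° = 24.67 m/s, v_y = 33.3 sin 42.2° = 22.37 m/s.
Vertical: 0 = 23.1 + 22.37 t − ½(9.8) t² ⇒ 4.900 t² − 22.37 t − 23.1 = 0.
t = [22.37 + √(500.4 + 452.8)] / 9.800 = 5.433 s.
Horizontal: R = v_x · t = 24.67 × 5.433 = 134 m.

134 m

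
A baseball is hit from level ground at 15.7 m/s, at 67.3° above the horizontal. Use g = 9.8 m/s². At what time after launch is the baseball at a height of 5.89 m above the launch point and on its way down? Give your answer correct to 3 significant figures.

v_y0 = 15.7 sin 67.3° = 14.48 m/s.
Set y = v_y0 t − ½ g t² = 5.89: 4.900 t² − 14.48 t + 5.89 = 0.
t = [14.48 ± √(209.7 − 115.4)] / 9.8 = (14.48 ± 9.711) / 9.8, giving t = 0.487 s or t = 2.47 s.
On the way down corresponds to the larger root: t = 2.47 s.

2.47 s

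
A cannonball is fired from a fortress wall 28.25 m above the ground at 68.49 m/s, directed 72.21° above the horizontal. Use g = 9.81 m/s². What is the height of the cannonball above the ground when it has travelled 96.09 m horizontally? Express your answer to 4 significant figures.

v_x = 68.49 cos 72.21° = 20.926 m/s, v_y0 = 68.49 sin 72.21° = 65.215 m/s.
Time to reach x = 96.09 m: t = x / v_x = 96.09 / 20.926 = 4.5919 s.
y = 28.25 + v_y0 t − ½ g t² = 28.25 + 65.215×4.5919 − 4.905×4.5919² = 224.3 m.

224.3 m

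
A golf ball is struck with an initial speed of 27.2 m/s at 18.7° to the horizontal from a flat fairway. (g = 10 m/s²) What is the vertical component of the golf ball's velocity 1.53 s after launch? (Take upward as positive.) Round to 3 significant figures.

-6.58 m/s

Initial vertical component: v_y0 = 27.2 sin 18.7° = 8.721 m/s.
v_y(t) = v_y0 − g t = 8.721 − 10 × 1.53 = -6.58 m/s.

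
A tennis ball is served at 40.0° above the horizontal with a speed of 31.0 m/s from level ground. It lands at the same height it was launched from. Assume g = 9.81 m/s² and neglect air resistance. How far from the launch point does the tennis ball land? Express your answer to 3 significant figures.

For level ground, R = v₀² sin(2θ) / g.
sin(2 × 40.0°) = sin 80.00° = 0.9848.
R = (31.0)² × 0.9848 / 9.81 = 96.5 m.

96.5 m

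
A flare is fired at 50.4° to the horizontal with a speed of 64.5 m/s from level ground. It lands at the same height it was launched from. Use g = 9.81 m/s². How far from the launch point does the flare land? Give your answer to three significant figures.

417 m

For level ground, R = v₀² sin(2θ) / g.
sin(2 × 50.4°) = sin 100.8° = 0.9823.
R = (64.5)² × 0.9823 / 9.81 = 417 m.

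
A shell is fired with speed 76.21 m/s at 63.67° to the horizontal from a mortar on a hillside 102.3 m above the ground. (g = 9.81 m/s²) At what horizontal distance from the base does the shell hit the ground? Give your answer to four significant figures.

516.8 m

Components: v_x = 76.21 cos 63.67° = 33.802 m/s, v_y = 76.21 sin 63.67° = 68.304 m/s.
Vertical: 0 = 102.3 + 68.304 t − ½(9.81) t² ⇒ 4.905 t² − 68.304 t − 102.3 = 0.
t = [68.304 + √(4665.4 + 2007.1)] / 9.810 = 15.289 s.
Horizontal: R = v_x · t = 33.802 × 15.289 = 516.8 m.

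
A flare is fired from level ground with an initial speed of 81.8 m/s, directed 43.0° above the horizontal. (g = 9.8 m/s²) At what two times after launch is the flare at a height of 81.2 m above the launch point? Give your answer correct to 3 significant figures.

1.71 s and 9.67 s

v_y0 = 81.8 sin 43.0° = 55.79 m/s.
Set y = v_y0 t − ½ g t² = 81.2: 4.900 t² − 55.79 t + 81.2 = 0.
t = [55.79 ± √(3113 − 1592)] / 9.8 = (55.79 ± 39.00) / 9.8, giving t = 1.71 s or t = 9.67 s.
So the flare is at 81.2 m at t = 1.71 s (rising) and t = 9.67 s (falling).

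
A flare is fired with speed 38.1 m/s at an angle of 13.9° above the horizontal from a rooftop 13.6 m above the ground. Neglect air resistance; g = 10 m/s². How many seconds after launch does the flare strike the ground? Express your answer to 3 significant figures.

Vertical component: v_y = 38.1 sin 13.9° = 9.153 m/s.
Taking up as positive with launch at y = 13.6 m, landing at y = 0: 0 = 13.6 + 9.153 t − ½(10) t².
Solving 5.000 t² − 9.153 t − 13.6 = 0 gives t = [9.153 + √(9.153² + 4·5.000·13.6)] / 10.00 = 2.80 s.

2.80 s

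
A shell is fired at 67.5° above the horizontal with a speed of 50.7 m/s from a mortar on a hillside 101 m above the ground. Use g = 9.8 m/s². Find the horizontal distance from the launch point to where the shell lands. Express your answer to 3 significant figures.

Components: v_x = 50.7 cos 67.5° = 19.40 m/s, v_y = 50.7 sin 67.5° = 46.84 m/s.
Vertical: 0 = 101 + 46.84 t − ½(9.8) t² ⇒ 4.900 t² − 46.84 t − 101 = 0.
t = [46.84 + √(2194 + 1980)] / 9.800 = 11.37 s.
Horizontal: R = v_x · t = 19.40 × 11.37 = 221 m.

221 m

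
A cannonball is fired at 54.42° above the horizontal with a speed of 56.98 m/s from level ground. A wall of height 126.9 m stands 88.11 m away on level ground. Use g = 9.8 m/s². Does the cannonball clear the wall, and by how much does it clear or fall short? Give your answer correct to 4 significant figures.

v_x = 56.98 cos 54.42° = 33.153 m/s; v_y0 = 56.98 sin 54.42° = 46.342 m/s.
Time to reach the wall: t = 88.11 / 33.153 = 2.6577 s.
Height at that point: y = 46.342×2.6577 − 4.900×2.6577² = 88.553 m.
That is 126.9 − 88.553 = 38.35 m below the top of the wall, so the cannonball does not clear it.

No — it falls 38.35 m short of clearing the wall.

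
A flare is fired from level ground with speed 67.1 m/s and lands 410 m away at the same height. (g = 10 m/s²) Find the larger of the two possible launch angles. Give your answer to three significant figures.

57.2°

Level-ground range: R = v₀² sin(2θ)/g ⇒ sin 2θ = R g / v₀² = 410×10/67.1² = 0.9106.
2θ = arcsin(0.9106) = 65.59° or 180° − 65.59° = 114.41°.
So θ = 32.8° or θ = 57.2°.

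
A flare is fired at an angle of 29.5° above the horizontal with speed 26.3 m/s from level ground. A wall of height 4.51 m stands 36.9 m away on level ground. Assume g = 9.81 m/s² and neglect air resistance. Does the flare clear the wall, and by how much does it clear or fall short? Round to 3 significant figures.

Yes — it clears the wall by 3.62 m.

v_x = 26.3 cos 29.5° = 22.89 m/s; v_y0 = 26.3 sin 29.5° = 12.95 m/s.
Time to reach the wall: t = 36.9 / 22.89 = 1.612 s.
Height at that point: y = 12.95×1.612 − 4.905×1.612² = 8.130 m.
That is 8.130 − 4.51 = 3.62 m above the top of the wall, so the flare clears it.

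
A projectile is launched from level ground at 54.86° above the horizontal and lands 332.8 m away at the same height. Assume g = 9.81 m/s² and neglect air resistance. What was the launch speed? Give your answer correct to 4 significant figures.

58.89 m/s

On level ground, R = v₀² sin(2θ) / g, so v₀ = √(R g / sin 2θ).
sin(2 × 54.86°) = 0.9414.
v₀ = √(332.8 × 9.81 / 0.9414) = √3468.0 = 58.89 m/s.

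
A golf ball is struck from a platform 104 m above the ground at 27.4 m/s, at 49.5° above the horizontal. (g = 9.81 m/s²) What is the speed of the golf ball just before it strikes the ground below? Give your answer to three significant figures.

52.8 m/s

v_x = 27.4 cos 49.5° = 17.79 m/s is unchanged throughout.
For the vertical component, v_y² = v_y0² + 2 g h = (20.84)² + 2×9.81×104 = 2475, so |v_y| = 49.75 m/s.
Impact speed = √(v_x² + v_y²) = √(316.5 + 2475) = 52.8 m/s.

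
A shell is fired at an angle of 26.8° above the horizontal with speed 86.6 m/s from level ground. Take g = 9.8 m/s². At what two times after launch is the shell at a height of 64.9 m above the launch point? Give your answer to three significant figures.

2.36 s and 5.61 s

v_y0 = 86.6 sin 26.8° = 39.05 m/s.
Set y = v_y0 t − ½ g t² = 64.9: 4.900 t² − 39.05 t + 64.9 = 0.
t = [39.05 ± √(1525 − 1272)] / 9.8 = (39.05 ± 15.91) / 9.8, giving t = 2.36 s or t = 5.61 s.
So the shell is at 64.9 m at t = 2.36 s (rising) and t = 5.61 s (falling).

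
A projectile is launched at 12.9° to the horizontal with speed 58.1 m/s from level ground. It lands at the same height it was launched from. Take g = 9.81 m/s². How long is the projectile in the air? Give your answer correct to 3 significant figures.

Vertical component: v_y = 58.1 sin 12.9° = 12.97 m/s.
For a projectile landing at launch height, time of flight is t = 2 v_y / g = 2 × 12.97 / 9.81 = 2.64 s.

2.64 s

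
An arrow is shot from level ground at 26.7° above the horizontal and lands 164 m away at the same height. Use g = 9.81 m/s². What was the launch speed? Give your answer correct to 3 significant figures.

On level ground, R = v₀² sin(2θ) / g, so v₀ = √(R g / sin 2θ).
sin(2 × 26.7°) = 0.8028.
v₀ = √(164 × 9.81 / 0.8028) = √2004 = 44.8 m/s.

44.8 m/s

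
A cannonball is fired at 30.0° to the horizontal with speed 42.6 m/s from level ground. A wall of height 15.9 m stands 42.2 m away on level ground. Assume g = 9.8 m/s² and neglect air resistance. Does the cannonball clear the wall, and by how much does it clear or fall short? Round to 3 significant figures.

Yes — it clears the wall by 2.05 m.

v_x = 42.6 cos 30.0° = 36.89 m/s; v_y0 = 42.6 sin 30.0° = 21.30 m/s.
Time to reach the wall: t = 42.2 / 36.89 = 1.144 s.
Height at that point: y = 21.30×1.144 − 4.900×1.144² = 17.95 m.
That is 17.95 − 15.9 = 2.05 m above the top of the wall, so the cannonball clears it.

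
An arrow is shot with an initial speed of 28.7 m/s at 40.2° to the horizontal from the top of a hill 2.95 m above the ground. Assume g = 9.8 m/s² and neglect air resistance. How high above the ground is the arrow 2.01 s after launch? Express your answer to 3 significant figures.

v_y0 = 28.7 sin 40.2° = 18.52 m/s.
y(t) = 2.95 + v_y0 t − ½ g t² = 2.95 + 18.52×2.01 − ½×9.8×2.01² = 20.4 m.

20.4 m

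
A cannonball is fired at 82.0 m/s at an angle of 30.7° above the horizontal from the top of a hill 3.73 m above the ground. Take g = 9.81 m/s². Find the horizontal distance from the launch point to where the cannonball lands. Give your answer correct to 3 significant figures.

Components: v_x = 82.0 cos 30.7° = 70.51 m/s, v_y = 82.0 sin 30.7° = 41.86 m/s.
Vertical: 0 = 3.73 + 41.86 t − ½(9.81) t² ⇒ 4.905 t² − 41.86 t − 3.73 = 0.
t = [41.86 + √(1752 + 73.18)] / 9.810 = 8.622 s.
Horizontal: R = v_x · t = 70.51 × 8.622 = 608 m.

608 m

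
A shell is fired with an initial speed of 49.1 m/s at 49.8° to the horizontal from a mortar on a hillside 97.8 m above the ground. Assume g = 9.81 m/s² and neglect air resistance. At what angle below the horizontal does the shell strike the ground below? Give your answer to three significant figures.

v_x = 49.1 cos 49.8° = 31.69 m/s.
At impact |v_y| = √(v_y0² + 2 g h) = √(37.50² + 2×9.81×97.8) = 57.66 m/s.
Angle below horizontal = arctan(|v_y| / v_x) = arctan(57.66 / 31.69) = 61.2°.

61.2°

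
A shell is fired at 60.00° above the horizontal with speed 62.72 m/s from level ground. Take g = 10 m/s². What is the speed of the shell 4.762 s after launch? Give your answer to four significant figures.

v_x = 62.72 cos 60.00° = 31.360 m/s (constant).
v_y(t) = 62.72 sin 60.00° − g t = 54.317 − 10 × 4.762 = 6.6970 m/s.
Speed = √(v_x² + v_y²) = √(983.45 + 44.850) = 32.07 m/s.

32.07 m/s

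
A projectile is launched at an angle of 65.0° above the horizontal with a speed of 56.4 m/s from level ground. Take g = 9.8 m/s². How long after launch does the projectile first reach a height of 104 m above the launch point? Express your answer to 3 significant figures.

2.77 s

v_y0 = 56.4 sin 65.0° = 51.12 m/s.
Set y = v_y0 t − ½ g t² = 104: 4.900 t² − 51.12 t + 104 = 0.
t = [51.12 ± √(2613 − 2038)] / 9.8 = (51.12 ± 23.98) / 9.8, giving t = 2.77 s or t = 7.66 s.
The projectile is on the way up at the first time, so t = 2.77 s.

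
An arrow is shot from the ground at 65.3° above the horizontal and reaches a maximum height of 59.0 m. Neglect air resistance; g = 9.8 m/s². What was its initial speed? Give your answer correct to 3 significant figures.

At maximum height v_y = 0, so (v₀ sin θ)² = 2 g H.
v₀ sin 65.3° = √(2 × 9.8 × 59.0) = 34.01 m/s.
v₀ = 34.01 / sin 65.3° = 34.01 / 0.9085 = 37.4 m/s.

37.4 m/s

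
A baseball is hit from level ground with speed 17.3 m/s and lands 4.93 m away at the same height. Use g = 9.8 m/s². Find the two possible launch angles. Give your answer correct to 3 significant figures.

Level-ground range: R = v₀² sin(2θ)/g ⇒ sin 2θ = R g / v₀² = 4.93×9.8/17.3² = 0.1614.
2θ = arcsin(0.1614) = 9.288° or 180° − 9.288° = 170.712°.
So θ = 4.64° or θ = 85.4°.

4.64° and 85.4°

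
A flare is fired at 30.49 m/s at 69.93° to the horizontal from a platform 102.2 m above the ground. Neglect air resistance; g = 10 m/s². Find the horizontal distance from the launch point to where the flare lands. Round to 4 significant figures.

85.96 m

Components: v_x = 30.49 cos 69.93° = 10.463 m/s, v_y = 30.49 sin 69.93° = 28.638 m/s.
Vertical: 0 = 102.2 + 28.638 t − ½(10) t² ⇒ 5.000 t² − 28.638 t − 102.2 = 0.
t = [28.638 + √(820.14 + 2044.0)] / 10.00 = 8.2156 s.
Horizontal: R = v_x · t = 10.463 × 8.2156 = 85.96 m.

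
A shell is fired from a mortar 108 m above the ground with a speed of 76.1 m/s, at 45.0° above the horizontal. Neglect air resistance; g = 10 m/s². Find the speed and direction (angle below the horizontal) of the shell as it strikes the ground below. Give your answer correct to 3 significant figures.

v_x = 76.1 cos 45.0° = 53.81 m/s (constant).
|v_y| at impact = √((53.81)² + 2×10×108) = 71.10 m/s.
Speed = √(53.81² + 71.10²) = 89.2 m/s; angle = arctan(71.10/53.81) = 52.9° below horizontal.

89.2 m/s at 52.9° below the horizontal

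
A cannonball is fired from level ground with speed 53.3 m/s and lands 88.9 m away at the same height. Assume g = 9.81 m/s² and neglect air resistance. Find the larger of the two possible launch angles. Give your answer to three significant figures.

Level-ground range: R = v₀² sin(2θ)/g ⇒ sin 2θ = R g / v₀² = 88.9×9.81/53.3² = 0.3070.
2θ = arcsin(0.3070) = 17.88° or 180° − 17.88° = 162.12°.
So θ = 8.94° or θ = 81.1°.

81.1°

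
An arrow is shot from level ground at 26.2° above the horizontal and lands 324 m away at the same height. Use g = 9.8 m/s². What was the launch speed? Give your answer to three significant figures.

63.3 m/s

On level ground, R = v₀² sin(2θ) / g, so v₀ = √(R g / sin 2θ).
sin(2 × 26.2°) = 0.7923.
v₀ = √(324 × 9.8 / 0.7923) = √4008 = 63.3 m/s.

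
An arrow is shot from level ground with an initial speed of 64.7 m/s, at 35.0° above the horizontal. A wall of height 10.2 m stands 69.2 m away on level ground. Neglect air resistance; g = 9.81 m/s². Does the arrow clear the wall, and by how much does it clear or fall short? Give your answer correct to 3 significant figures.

Yes — it clears the wall by 29.9 m.

v_x = 64.7 cos 35.0° = 53.00 m/s; v_y0 = 64.7 sin 35.0° = 37.11 m/s.
Time to reach the wall: t = 69.2 / 53.00 = 1.306 s.
Height at that point: y = 37.11×1.306 − 4.905×1.306² = 40.10 m.
That is 40.10 − 10.2 = 29.9 m above the top of the wall, so the arrow clears it.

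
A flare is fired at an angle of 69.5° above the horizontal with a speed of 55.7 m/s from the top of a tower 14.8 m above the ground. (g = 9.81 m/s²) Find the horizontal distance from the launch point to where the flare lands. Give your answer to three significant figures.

Components: v_x = 55.7 cos 69.5° = 19.51 m/s, v_y = 55.7 sin 69.5° = 52.17 m/s.
Vertical: 0 = 14.8 + 52.17 t − ½(9.81) t² ⇒ 4.905 t² − 52.17 t − 14.8 = 0.
t = [52.17 + √(2722 + 290.4)] / 9.810 = 10.91 s.
Horizontal: R = v_x · t = 19.51 × 10.91 = 213 m.

213 m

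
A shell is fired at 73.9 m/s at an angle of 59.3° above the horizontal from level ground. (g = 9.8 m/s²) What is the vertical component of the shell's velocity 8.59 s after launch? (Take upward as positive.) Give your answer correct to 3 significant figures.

Initial vertical component: v_y0 = 73.9 sin 59.3° = 63.54 m/s.
v_y(t) = v_y0 − g t = 63.54 − 9.8 × 8.59 = -20.6 m/s.

-20.6 m/s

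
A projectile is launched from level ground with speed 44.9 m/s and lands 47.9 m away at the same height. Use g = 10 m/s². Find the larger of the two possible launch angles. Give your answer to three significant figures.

Level-ground range: R = v₀² sin(2θ)/g ⇒ sin 2θ = R g / v₀² = 47.9×10/44.9² = 0.2376.
2θ = arcsin(0.2376) = 13.74° or 180° − 13.74° = 166.26°.
So θ = 6.87° or θ = 83.1°.

83.1°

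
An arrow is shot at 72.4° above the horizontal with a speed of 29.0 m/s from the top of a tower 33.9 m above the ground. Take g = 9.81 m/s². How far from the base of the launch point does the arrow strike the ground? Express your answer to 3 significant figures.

58.5 m

Components: v_x = 29.0 cos 72.4° = 8.769 m/s, v_y = 29.0 sin 72.4° = 27.64 m/s.
Vertical: 0 = 33.9 + 27.64 t − ½(9.81) t² ⇒ 4.905 t² − 27.64 t − 33.9 = 0.
t = [27.64 + √(764.0 + 665.1)] / 9.810 = 6.671 s.
Horizontal: R = v_x · t = 8.769 × 6.671 = 58.5 m.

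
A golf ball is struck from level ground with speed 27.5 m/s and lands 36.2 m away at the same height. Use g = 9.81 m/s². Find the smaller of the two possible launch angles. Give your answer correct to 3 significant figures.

Level-ground range: R = v₀² sin(2θ)/g ⇒ sin 2θ = R g / v₀² = 36.2×9.81/27.5² = 0.4696.
2θ = arcsin(0.4696) = 28.01° or 180° − 28.01° = 151.99°.
So θ = 14.0° or θ = 76.0°.

14.0°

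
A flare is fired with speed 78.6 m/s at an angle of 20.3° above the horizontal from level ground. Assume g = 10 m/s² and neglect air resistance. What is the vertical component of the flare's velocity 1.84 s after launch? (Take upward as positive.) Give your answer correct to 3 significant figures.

8.87 m/s

Initial vertical component: v_y0 = 78.6 sin 20.3° = 27.27 m/s.
v_y(t) = v_y0 − g t = 27.27 − 10 × 1.84 = 8.87 m/s.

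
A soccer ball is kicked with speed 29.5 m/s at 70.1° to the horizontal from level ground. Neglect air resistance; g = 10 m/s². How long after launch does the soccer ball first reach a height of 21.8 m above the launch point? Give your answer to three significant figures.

0.948 s

v_y0 = 29.5 sin 70.1° = 27.74 m/s.
Set y = v_y0 t − ½ g t² = 21.8: 5.000 t² − 27.74 t + 21.8 = 0.
t = [27.74 ± √(769.5 − 436.0)] / 10 = (27.74 ± 18.26) / 10, giving t = 0.948 s or t = 4.60 s.
The soccer ball is on the way up at the first time, so t = 0.948 s.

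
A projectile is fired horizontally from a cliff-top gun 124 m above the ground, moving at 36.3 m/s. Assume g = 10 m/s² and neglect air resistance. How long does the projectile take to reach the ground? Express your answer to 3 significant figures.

The horizontal speed doesn't affect the fall. With v_y0 = 0, h = ½ g t².
t = √(2 × 124 / 10) = √24.80 = 4.98 s.

4.98 s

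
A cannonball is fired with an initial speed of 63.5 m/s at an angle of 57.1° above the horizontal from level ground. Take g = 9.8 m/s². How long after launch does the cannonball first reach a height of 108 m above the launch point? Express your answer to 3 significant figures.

v_y0 = 63.5 sin 57.1° = 53.32 m/s.
Set y = v_y0 t − ½ g t² = 108: 4.900 t² − 53.32 t + 108 = 0.
t = [53.32 ± √(2843 − 2117)] / 9.8 = (53.32 ± 26.94) / 9.8, giving t = 2.69 s or t = 8.19 s.
The cannonball is on the way up at the first time, so t = 2.69 s.

2.69 s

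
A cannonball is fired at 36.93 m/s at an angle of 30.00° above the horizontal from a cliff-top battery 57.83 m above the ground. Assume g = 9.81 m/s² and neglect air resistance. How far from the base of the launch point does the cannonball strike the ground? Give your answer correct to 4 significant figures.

Components: v_x = 36.93 cos 30.00° = 31.982 m/s, v_y = 36.93 sin 30.00° = 18.465 m/s.
Vertical: 0 = 57.83 + 18.465 t − ½(9.81) t² ⇒ 4.905 t² − 18.465 t − 57.83 = 0.
t = [18.465 + √(340.96 + 1134.6)] / 9.810 = 5.7980 s.
Horizontal: R = v_x · t = 31.982 × 5.7980 = 185.4 m.

185.4 m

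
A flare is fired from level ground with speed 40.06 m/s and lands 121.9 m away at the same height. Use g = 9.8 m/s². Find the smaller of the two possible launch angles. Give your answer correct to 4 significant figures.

24.05°

Level-ground range: R = v₀² sin(2θ)/g ⇒ sin 2θ = R g / v₀² = 121.9×9.8/40.06² = 0.7444.
2θ = arcsin(0.7444) = 48.108° or 180° − 48.108° = 131.892°.
So θ = 24.05° or θ = 65.95°.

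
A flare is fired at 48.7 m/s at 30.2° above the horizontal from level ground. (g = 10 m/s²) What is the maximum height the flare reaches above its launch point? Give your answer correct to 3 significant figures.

30.0 m

Vertical component of launch velocity: v_y = 48.7 sin 30.2° = 24.50 m/s.
At the highest point the vertical velocity is zero, so v_y² = 2 g h_max.
h_max = (24.50)² / (2 × 10) = 600.2 / 20.00 = 30.0 m.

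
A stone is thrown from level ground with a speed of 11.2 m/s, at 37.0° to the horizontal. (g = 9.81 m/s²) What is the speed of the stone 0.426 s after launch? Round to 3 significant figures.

v_x = 11.2 cos 37.0° = 8.945 m/s (constant).
v_y(t) = 11.2 sin 37.0° − g t = 6.740 − 9.81 × 0.426 = 2.561 m/s.
Speed = √(v_x² + v_y²) = √(80.01 + 6.559) = 9.30 m/s.

9.30 m/s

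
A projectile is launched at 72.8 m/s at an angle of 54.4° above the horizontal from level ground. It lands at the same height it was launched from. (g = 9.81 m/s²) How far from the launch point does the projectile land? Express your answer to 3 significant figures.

511 m

For level ground, R = v₀² sin(2θ) / g.
sin(2 × 54.4°) = sin 108.8° = 0.9466.
R = (72.8)² × 0.9466 / 9.81 = 511 m.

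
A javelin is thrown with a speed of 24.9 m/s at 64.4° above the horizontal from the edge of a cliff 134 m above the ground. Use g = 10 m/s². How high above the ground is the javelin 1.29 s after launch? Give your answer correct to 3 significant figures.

155 m

v_y0 = 24.9 sin 64.4° = 22.46 m/s.
y(t) = 134 + v_y0 t − ½ g t² = 134 + 22.46×1.29 − ½×10×1.29² = 155 m.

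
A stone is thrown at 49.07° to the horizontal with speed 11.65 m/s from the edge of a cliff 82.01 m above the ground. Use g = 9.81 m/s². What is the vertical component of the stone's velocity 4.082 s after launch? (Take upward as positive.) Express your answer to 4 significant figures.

-31.24 m/s

Initial vertical component: v_y0 = 11.65 sin 49.07° = 8.8017 m/s.
v_y(t) = v_y0 − g t = 8.8017 − 9.81 × 4.082 = -31.24 m/s.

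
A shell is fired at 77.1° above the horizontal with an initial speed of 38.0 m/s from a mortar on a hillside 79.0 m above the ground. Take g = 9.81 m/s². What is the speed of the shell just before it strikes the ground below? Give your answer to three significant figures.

54.7 m/s

v_x = 38.0 cos 77.1° = 8.484 m/s is unchanged throughout.
For the vertical component, v_y² = v_y0² + 2 g h = (37.04)² + 2×9.81×79.0 = 2922, so |v_y| = 54.06 m/s.
Impact speed = √(v_x² + v_y²) = √(71.98 + 2922) = 54.7 m/s.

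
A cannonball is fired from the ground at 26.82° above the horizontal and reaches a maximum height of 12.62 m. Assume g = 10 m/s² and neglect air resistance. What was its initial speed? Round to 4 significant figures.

35.21 m/s

At maximum height v_y = 0, so (v₀ sin θ)² = 2 g H.
v₀ sin 26.82° = √(2 × 10 × 12.62) = 15.887 m/s.
v₀ = 15.887 / sin 26.82° = 15.887 / 0.4512 = 35.21 m/s.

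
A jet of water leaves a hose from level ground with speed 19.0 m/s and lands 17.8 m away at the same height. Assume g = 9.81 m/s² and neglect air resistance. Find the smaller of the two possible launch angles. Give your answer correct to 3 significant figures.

14.5°

Level-ground range: R = v₀² sin(2θ)/g ⇒ sin 2θ = R g / v₀² = 17.8×9.81/19.0² = 0.4837.
2θ = arcsin(0.4837) = 28.93° or 180° − 28.93° = 151.07°.
So θ = 14.5° or θ = 75.5°.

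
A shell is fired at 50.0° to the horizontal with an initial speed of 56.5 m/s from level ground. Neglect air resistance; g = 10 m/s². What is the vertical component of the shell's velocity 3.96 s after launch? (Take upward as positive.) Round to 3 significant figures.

Initial vertical component: v_y0 = 56.5 sin 50.0° = 43.28 m/s.
v_y(t) = v_y0 − g t = 43.28 − 10 × 3.96 = 3.68 m/s.

3.68 m/s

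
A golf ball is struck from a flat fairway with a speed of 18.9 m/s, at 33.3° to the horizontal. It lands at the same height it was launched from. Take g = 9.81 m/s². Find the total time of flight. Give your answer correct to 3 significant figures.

Vertical component: v_y = 18.9 sin 33.3° = 10.38 m/s.
For a projectile landing at launch height, time of flight is t = 2 v_y / g = 2 × 10.38 / 9.81 = 2.12 s.

2.12 s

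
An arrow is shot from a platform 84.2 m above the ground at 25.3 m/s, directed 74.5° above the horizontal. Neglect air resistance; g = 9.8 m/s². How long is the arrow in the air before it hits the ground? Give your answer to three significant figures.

Vertical component: v_y = 25.3 sin 74.5° = 24.38 m/s.
Taking up as positive with launch at y = 84.2 m, landing at y = 0: 0 = 84.2 + 24.38 t − ½(9.8) t².
Solving 4.900 t² − 24.38 t − 84.2 = 0 gives t = [24.38 + √(24.38² + 4·4.900·84.2)] / 9.800 = 7.32 s.

7.32 s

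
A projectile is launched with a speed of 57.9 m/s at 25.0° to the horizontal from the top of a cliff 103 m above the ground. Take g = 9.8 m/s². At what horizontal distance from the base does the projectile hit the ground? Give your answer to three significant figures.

Components: v_x = 57.9 cos 25.0° = 52.48 m/s, v_y = 57.9 sin 25.0° = 24.47 m/s.
Vertical: 0 = 103 + 24.47 t − ½(9.8) t² ⇒ 4.900 t² − 24.47 t − 103 = 0.
t = [24.47 + √(598.8 + 2019)] / 9.800 = 7.718 s.
Horizontal: R = v_x · t = 52.48 × 7.718 = 405 m.

405 m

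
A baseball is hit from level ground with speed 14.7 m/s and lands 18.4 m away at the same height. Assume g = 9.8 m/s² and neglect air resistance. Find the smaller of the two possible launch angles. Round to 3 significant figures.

Level-ground range: R = v₀² sin(2θ)/g ⇒ sin 2θ = R g / v₀² = 18.4×9.8/14.7² = 0.8345.
2θ = arcsin(0.8345) = 56.56° or 180° − 56.56° = 123.44°.
So θ = 28.3° or θ = 61.7°.

28.3°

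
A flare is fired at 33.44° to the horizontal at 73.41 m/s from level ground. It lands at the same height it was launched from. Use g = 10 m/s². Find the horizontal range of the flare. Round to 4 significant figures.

Components: v_x = 73.41 cos 33.44° = 61.258 m/s, v_y = 73.41 sin 33.44° = 40.454 m/s.
Time of flight (same landing height): t = 2 v_y / g = 2 × 40.454 / 10 = 8.0908 s.
Range: R = v_x · t = 61.258 × 8.0908 = 495.6 m.

495.6 m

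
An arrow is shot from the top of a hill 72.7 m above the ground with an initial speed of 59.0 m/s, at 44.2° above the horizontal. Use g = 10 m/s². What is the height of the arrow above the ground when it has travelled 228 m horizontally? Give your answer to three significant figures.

149 m

v_x = 59.0 cos 44.2° = 42.30 m/s, v_y0 = 59.0 sin 44.2° = 41.13 m/s.
Time to reach x = 228 m: t = x / v_x = 228 / 42.30 = 5.390 s.
y = 72.7 + v_y0 t − ½ g t² = 72.7 + 41.13×5.390 − 5.000×5.390² = 149 m.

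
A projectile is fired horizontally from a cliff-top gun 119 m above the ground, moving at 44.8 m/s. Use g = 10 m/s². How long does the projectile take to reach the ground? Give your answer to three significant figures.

The horizontal speed doesn't affect the fall. With v_y0 = 0, h = ½ g t².
t = √(2 × 119 / 10) = √23.80 = 4.88 s.

4.88 s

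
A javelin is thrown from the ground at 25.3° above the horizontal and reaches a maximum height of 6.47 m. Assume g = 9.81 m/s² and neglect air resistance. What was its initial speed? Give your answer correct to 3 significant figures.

26.4 m/s

At maximum height v_y = 0, so (v₀ sin θ)² = 2 g H.
v₀ sin 25.3° = √(2 × 9.81 × 6.47) = 11.27 m/s.
v₀ = 11.27 / sin 25.3° = 11.27 / 0.4274 = 26.4 m/s.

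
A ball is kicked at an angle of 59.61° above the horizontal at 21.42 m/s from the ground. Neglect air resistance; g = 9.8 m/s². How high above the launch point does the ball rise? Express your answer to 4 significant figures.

17.42 m

Vertical component of launch velocity: v_y = 21.42 sin 59.61° = 18.477 m/s.
At the highest point the vertical velocity is zero, so v_y² = 2 g h_max.
h_max = (18.477)² / (2 × 9.8) = 341.40 / 19.60 = 17.42 m.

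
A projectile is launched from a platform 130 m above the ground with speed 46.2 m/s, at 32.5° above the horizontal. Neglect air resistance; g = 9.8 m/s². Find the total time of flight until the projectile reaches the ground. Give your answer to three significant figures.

Vertical component: v_y = 46.2 sin 32.5° = 24.82 m/s.
Taking up as positive with launch at y = 130 m, landing at y = 0: 0 = 130 + 24.82 t − ½(9.8) t².
Solving 4.900 t² − 24.82 t − 130 = 0 gives t = [24.82 + √(24.82² + 4·4.900·130)] / 9.800 = 8.27 s.

8.27 s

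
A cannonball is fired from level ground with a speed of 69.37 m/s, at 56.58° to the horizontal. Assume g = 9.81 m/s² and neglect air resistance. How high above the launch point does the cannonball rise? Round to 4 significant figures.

170.9 m

Vertical component of launch velocity: v_y = 69.37 sin 56.58° = 57.900 m/s.
At the highest point the vertical velocity is zero, so v_y² = 2 g h_max.
h_max = (57.900)² / (2 × 9.81) = 3352.4 / 19.62 = 170.9 m.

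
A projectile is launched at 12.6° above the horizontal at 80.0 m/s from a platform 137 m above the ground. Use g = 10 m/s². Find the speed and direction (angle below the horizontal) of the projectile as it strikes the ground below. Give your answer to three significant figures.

95.6 m/s at 35.3° below the horizontal

v_x = 80.0 cos 12.6° = 78.07 m/s (constant).
|v_y| at impact = √((17.45)² + 2×10×137) = 55.18 m/s.
Speed = √(78.07² + 55.18²) = 95.6 m/s; angle = arctan(55.18/78.07) = 35.3° below horizontal.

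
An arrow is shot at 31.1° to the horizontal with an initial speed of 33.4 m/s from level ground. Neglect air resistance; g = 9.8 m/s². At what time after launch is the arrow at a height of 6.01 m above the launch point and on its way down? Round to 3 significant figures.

v_y0 = 33.4 sin 31.1° = 17.25 m/s.
Set y = v_y0 t − ½ g t² = 6.01: 4.900 t² − 17.25 t + 6.01 = 0.
t = [17.25 ± √(297.6 − 117.8)] / 9.8 = (17.25 ± 13.41) / 9.8, giving t = 0.392 s or t = 3.13 s.
On the way down corresponds to the larger root: t = 3.13 s.

3.13 s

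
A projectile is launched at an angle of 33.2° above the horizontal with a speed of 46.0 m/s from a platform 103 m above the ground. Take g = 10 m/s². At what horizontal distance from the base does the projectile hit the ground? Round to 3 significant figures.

Components: v_x = 46.0 cos 33.2° = 38.49 m/s, v_y = 46.0 sin 33.2° = 25.19 m/s.
Vertical: 0 = 103 + 25.19 t − ½(10) t² ⇒ 5.000 t² − 25.19 t − 103 = 0.
t = [25.19 + √(634.5 + 2060)] / 10.00 = 7.710 s.
Horizontal: R = v_x · t = 38.49 × 7.710 = 297 m.

297 m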